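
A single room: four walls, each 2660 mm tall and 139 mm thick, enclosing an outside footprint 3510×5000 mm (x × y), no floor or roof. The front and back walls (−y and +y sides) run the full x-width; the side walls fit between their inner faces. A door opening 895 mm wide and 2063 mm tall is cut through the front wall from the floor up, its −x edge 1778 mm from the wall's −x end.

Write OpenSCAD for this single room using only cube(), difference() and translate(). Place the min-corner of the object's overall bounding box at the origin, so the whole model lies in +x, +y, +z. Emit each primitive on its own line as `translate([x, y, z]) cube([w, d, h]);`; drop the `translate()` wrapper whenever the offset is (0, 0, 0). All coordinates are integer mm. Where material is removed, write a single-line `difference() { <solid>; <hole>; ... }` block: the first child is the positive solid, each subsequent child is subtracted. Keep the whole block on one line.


difference() { cube([3510, 139, 2660]); translate([1778, 0, 0]) cube([895, 139, 2063]); }
translate([0, 4861, 0]) cube([3510, 139, 2660]);
translate([0, 139, 0]) cube([139, 4722, 2660]);
translate([3371, 139, 0]) cube([139, 4722, 2660]);


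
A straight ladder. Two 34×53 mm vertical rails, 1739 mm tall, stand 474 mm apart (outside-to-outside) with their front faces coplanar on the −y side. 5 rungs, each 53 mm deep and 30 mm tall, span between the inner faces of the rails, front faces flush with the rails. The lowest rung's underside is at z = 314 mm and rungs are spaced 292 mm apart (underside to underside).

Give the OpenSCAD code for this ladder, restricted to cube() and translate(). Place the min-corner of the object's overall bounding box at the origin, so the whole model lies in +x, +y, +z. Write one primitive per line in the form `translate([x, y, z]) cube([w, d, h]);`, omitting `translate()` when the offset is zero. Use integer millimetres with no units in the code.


cube([34, 53, 1739]);
translate([440, 0, 0]) cube([34, 53, 1739]);
translate([34, 0, 314]) cube([406, 53, 30]);
translate([34, 0, 606]) cube([406, 53, 30]);
translate([34, 0, 898]) cube([406, 53, 30]);
translate([34, 0, 1190]) cube([406, 53, 30]);
translate([34, 0, 1482]) cube([406, 53, 30]);


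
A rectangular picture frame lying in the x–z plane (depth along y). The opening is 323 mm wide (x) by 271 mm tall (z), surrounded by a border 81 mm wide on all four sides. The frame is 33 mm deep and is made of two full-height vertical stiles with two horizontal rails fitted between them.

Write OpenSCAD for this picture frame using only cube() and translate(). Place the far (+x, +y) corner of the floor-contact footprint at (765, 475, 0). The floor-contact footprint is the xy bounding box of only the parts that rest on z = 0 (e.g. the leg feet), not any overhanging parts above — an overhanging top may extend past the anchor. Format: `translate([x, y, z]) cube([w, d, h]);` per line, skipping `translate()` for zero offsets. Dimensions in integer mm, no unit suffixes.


translate([280, 442, 0]) cube([81, 33, 433]);
translate([684, 442, 0]) cube([81, 33, 433]);
translate([361, 442, 0]) cube([323, 33, 81]);
translate([361, 442, 352]) cube([323, 33, 81]);


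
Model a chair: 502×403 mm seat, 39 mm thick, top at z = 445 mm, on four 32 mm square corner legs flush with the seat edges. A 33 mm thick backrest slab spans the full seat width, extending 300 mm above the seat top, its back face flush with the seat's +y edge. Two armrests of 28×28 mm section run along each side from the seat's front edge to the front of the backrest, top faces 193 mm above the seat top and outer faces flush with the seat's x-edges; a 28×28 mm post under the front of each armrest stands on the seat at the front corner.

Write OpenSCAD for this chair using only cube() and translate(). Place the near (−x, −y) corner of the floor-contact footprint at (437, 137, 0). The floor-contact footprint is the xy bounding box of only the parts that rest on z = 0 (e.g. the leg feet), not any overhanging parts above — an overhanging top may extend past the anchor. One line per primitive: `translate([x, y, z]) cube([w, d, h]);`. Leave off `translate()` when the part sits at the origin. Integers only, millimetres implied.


translate([437, 137, 406]) cube([502, 403, 39]);
translate([437, 137, 0]) cube([32, 32, 406]);
translate([907, 137, 0]) cube([32, 32, 406]);
translate([437, 508, 0]) cube([32, 32, 406]);
translate([907, 508, 0]) cube([32, 32, 406]);
translate([437, 507, 445]) cube([502, 33, 300]);
translate([437, 137, 610]) cube([28, 370, 28]);
translate([911, 137, 610]) cube([28, 370, 28]);
translate([437, 137, 445]) cube([28, 28, 165]);
translate([911, 137, 445]) cube([28, 28, 165]);


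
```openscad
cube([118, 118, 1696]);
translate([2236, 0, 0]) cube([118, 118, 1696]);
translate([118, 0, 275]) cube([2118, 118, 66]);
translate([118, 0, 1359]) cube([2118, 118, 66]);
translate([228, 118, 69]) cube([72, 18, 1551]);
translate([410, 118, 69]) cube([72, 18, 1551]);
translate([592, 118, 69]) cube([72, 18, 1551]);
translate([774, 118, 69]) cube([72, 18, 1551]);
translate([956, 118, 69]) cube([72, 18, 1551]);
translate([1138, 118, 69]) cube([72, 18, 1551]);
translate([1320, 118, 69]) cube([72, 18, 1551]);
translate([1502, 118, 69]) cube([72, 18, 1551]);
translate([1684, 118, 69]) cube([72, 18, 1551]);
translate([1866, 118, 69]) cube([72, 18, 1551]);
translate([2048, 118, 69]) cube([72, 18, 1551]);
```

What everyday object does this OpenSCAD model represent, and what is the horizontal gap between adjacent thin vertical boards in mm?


A fence section. The picket gap is 110 mm.

Two posts, two rails, 11 pickets — a fence section. Span 2118 mm holds 11 pickets of 72 mm with 12 equal gaps: ⌊(2118 − 11·72) / 12⌋ = 110 mm.


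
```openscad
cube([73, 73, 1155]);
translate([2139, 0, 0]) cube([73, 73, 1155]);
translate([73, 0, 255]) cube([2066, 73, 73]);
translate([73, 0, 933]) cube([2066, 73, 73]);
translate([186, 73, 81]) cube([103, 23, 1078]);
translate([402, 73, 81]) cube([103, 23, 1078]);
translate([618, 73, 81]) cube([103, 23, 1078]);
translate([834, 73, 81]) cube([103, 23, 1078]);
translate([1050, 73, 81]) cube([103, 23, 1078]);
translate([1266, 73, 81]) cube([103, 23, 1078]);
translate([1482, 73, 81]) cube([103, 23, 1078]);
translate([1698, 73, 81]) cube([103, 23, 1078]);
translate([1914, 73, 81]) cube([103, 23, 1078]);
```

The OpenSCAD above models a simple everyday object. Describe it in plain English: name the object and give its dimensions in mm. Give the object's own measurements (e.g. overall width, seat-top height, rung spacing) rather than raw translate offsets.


A fence section. Two 73×73 mm posts, 1155 mm tall, stand on the floor with a clear span of 2066 mm between their inner faces. Two horizontal rails of 73×73 mm section span the gap between the posts with their undersides at z = 255 mm and z = 933 mm, flush with the posts' −y face. 9 pickets, each 103 mm wide, 23 mm thick and 1078 mm tall, are fixed to the +y face of the rails with their bottoms at z = 81 mm, spaced across the span with a 113 mm gap after the −x post and between neighbouring pickets, with 122 mm left before the +x post.


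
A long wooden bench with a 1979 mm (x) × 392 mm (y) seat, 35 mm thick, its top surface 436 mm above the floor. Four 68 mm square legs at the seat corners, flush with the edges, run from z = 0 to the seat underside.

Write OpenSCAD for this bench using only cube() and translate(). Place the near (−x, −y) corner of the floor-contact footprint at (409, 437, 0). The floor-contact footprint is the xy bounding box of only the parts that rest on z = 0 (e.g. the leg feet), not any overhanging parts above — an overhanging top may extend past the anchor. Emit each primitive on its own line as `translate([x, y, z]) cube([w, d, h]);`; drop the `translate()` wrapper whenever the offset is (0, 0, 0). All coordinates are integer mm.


// leg_h = 436 − 35 = 401
translate([409, 437, 401]) cube([1979, 392, 35]);
translate([409, 437, 0]) cube([68, 68, 401]);
translate([409, 761, 0]) cube([68, 68, 401]);
translate([2320, 437, 0]) cube([68, 68, 401]);
translate([2320, 761, 0]) cube([68, 68, 401]);


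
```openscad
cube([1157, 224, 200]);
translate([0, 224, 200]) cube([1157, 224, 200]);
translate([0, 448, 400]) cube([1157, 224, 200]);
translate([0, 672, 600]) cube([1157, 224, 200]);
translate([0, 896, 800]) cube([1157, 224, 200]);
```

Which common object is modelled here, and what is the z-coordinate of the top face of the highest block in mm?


A staircase. The total rise is 1000 mm.

5 identical blocks, each offset up and back from the previous — a staircase. Each step is 200 mm tall and there are 5 of them, so the total rise is 5 × 200 = 1000 mm.


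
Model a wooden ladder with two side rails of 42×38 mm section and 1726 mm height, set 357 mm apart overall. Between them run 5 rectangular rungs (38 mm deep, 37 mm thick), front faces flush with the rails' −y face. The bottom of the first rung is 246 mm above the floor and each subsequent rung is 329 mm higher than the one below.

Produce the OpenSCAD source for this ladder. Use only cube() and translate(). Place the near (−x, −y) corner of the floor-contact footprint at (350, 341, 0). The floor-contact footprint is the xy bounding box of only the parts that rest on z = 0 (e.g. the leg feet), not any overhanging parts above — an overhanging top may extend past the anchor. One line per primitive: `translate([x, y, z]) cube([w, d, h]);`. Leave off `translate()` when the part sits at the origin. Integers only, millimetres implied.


// rung span = 357 - 2*42 = 273
// rung[k] z = 246 + k*329
translate([350, 341, 0]) cube([42, 38, 1726]);
translate([665, 341, 0]) cube([42, 38, 1726]);
translate([392, 341, 246]) cube([273, 38, 37]);
translate([392, 341, 575]) cube([273, 38, 37]);
translate([392, 341, 904]) cube([273, 38, 37]);
translate([392, 341, 1233]) cube([273, 38, 37]);
translate([392, 341, 1562]) cube([273, 38, 37]);


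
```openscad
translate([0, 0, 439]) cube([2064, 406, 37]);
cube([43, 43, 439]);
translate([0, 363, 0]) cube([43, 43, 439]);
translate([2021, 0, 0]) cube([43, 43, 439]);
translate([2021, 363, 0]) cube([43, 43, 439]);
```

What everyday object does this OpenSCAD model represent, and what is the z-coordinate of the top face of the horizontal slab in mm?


A bench. The seat-top height is 476 mm.

A long slab on four corner posts — a bench. The slab sits at z = 439 with thickness 37, so the top is 439 + 37 = 476 mm.


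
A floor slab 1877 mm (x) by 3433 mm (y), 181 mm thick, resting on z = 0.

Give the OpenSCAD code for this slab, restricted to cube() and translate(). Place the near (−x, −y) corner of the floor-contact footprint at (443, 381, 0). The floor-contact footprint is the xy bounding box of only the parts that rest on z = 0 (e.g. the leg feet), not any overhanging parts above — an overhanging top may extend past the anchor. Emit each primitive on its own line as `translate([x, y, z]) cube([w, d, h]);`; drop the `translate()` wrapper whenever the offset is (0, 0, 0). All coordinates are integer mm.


translate([443, 381, 0]) cube([1877, 3433, 181]);


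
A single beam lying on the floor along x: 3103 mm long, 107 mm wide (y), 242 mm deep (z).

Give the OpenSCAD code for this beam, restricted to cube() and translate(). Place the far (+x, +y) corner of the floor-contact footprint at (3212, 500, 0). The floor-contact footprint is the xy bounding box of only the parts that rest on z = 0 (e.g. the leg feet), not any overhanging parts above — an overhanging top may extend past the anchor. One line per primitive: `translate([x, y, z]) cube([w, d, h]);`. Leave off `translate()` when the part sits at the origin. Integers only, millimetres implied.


translate([109, 393, 0]) cube([3103, 107, 242]);


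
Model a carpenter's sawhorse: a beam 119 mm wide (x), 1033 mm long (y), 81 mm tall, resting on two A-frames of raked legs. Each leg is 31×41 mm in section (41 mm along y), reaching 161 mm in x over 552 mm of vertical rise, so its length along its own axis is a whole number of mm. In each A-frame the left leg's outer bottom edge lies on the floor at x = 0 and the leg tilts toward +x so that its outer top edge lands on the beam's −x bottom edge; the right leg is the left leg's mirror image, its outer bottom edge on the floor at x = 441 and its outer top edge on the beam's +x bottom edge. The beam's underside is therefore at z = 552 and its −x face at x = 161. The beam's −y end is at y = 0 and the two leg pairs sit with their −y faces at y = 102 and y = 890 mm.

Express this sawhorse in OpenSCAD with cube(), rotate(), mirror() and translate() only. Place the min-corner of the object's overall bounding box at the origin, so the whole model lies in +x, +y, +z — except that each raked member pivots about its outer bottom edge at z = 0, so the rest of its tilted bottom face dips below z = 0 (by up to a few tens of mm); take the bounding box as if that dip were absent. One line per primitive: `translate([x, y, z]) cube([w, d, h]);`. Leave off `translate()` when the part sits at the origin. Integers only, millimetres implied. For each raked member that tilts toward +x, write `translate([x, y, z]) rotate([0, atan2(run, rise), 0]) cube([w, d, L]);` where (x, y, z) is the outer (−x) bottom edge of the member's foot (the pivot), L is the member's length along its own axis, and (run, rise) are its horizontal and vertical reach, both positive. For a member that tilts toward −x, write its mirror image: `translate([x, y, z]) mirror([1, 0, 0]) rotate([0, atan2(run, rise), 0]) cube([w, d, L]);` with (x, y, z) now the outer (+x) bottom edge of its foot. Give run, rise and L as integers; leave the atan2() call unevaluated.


translate([161, 0, 552]) cube([119, 1033, 81]);
translate([0, 102, 0]) rotate([0, atan2(161, 552), 0]) cube([31, 41, 575]);
translate([441, 102, 0]) mirror([1, 0, 0]) rotate([0, atan2(161, 552), 0]) cube([31, 41, 575]);
translate([0, 890, 0]) rotate([0, atan2(161, 552), 0]) cube([31, 41, 575]);
translate([441, 890, 0]) mirror([1, 0, 0]) rotate([0, atan2(161, 552), 0]) cube([31, 41, 575]);


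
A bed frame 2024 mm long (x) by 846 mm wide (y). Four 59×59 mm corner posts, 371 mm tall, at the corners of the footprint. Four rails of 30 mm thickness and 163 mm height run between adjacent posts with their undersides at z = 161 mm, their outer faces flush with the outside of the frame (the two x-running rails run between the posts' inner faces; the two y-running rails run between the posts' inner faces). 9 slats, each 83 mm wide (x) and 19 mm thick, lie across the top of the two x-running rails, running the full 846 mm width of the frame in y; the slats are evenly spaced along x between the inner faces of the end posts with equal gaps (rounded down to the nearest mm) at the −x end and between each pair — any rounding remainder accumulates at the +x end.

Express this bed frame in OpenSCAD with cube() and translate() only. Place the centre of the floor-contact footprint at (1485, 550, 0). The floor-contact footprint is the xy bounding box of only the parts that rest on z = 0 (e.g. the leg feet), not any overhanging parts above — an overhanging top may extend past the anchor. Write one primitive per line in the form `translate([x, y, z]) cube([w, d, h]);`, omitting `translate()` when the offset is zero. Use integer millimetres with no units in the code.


translate([473, 127, 0]) cube([59, 59, 371]);
translate([473, 914, 0]) cube([59, 59, 371]);
translate([2438, 127, 0]) cube([59, 59, 371]);
translate([2438, 914, 0]) cube([59, 59, 371]);
translate([532, 127, 161]) cube([1906, 30, 163]);
translate([532, 943, 161]) cube([1906, 30, 163]);
translate([473, 186, 161]) cube([30, 728, 163]);
translate([2467, 186, 161]) cube([30, 728, 163]);
translate([647, 127, 324]) cube([83, 846, 19]);
translate([845, 127, 324]) cube([83, 846, 19]);
translate([1043, 127, 324]) cube([83, 846, 19]);
translate([1241, 127, 324]) cube([83, 846, 19]);
translate([1439, 127, 324]) cube([83, 846, 19]);
translate([1637, 127, 324]) cube([83, 846, 19]);
translate([1835, 127, 324]) cube([83, 846, 19]);
translate([2033, 127, 324]) cube([83, 846, 19]);
translate([2231, 127, 324]) cube([83, 846, 19]);


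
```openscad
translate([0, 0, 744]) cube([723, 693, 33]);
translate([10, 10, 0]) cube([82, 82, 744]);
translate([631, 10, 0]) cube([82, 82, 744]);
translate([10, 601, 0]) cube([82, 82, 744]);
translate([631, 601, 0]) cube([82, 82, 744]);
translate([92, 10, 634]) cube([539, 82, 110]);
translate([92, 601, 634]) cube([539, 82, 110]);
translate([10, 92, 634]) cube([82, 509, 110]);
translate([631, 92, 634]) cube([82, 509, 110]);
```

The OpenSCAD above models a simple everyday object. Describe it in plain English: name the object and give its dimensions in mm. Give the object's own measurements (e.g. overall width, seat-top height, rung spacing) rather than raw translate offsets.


A rectangular dining table. The top is 723×693×33 mm with its upper surface at z = 777 mm. It stands on four 82×82 mm square legs, each inset 10 mm from the nearest pair of top edges, running from the floor to the underside of the top. Four apron rails, 82 mm thick and 110 mm tall, run between adjacent legs with their top edges flush with the underside of the top and their outer faces flush with the legs' outer faces.


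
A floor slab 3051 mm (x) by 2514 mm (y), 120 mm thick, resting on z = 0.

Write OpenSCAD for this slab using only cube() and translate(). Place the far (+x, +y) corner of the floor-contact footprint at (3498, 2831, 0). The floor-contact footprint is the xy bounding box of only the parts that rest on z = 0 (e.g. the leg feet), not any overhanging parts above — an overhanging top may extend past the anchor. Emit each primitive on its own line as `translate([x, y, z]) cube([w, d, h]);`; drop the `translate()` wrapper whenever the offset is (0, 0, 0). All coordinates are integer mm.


translate([447, 317, 0]) cube([3051, 2514, 120]);


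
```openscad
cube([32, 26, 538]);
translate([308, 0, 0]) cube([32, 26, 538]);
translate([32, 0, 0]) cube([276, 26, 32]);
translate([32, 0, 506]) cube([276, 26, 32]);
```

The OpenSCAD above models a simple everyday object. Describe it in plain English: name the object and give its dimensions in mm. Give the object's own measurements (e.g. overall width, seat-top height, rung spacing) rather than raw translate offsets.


A rectangular picture frame lying in the x–z plane (depth along y). The opening is 276 mm wide (x) by 474 mm tall (z), surrounded by a border 32 mm wide on all four sides. The frame is 26 mm deep and is made of two full-height vertical stiles with two horizontal rails fitted between them.


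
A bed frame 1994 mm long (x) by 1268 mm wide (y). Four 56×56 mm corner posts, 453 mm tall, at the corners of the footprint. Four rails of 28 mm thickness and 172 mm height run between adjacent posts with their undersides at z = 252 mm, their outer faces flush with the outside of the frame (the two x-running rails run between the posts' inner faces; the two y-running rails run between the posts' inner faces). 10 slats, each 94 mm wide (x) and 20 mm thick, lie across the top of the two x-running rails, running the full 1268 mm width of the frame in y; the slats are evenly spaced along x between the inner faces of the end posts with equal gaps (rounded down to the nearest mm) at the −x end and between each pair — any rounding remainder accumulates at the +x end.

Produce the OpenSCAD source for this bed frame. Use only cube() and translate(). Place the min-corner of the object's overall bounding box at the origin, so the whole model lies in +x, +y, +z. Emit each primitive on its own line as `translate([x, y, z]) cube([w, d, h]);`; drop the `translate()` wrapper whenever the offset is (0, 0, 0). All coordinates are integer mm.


// slat z = rail_z + rail_h = 252 + 172 = 424
// slat gap = ⌊(1882 − 10·94) / 11⌋ = 85
cube([56, 56, 453]);
translate([0, 1212, 0]) cube([56, 56, 453]);
translate([1938, 0, 0]) cube([56, 56, 453]);
translate([1938, 1212, 0]) cube([56, 56, 453]);
translate([56, 0, 252]) cube([1882, 28, 172]);
translate([56, 1240, 252]) cube([1882, 28, 172]);
translate([0, 56, 252]) cube([28, 1156, 172]);
translate([1966, 56, 252]) cube([28, 1156, 172]);
translate([141, 0, 424]) cube([94, 1268, 20]);
translate([320, 0, 424]) cube([94, 1268, 20]);
translate([499, 0, 424]) cube([94, 1268, 20]);
translate([678, 0, 424]) cube([94, 1268, 20]);
translate([857, 0, 424]) cube([94, 1268, 20]);
translate([1036, 0, 424]) cube([94, 1268, 20]);
translate([1215, 0, 424]) cube([94, 1268, 20]);
translate([1394, 0, 424]) cube([94, 1268, 20]);
translate([1573, 0, 424]) cube([94, 1268, 20]);
translate([1752, 0, 424]) cube([94, 1268, 20]);


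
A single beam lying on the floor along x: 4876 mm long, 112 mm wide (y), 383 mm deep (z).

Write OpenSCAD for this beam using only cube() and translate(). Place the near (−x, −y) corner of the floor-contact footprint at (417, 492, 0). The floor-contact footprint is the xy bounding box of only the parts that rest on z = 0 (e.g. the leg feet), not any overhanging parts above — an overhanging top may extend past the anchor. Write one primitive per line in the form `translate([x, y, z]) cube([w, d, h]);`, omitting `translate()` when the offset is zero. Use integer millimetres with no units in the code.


translate([417, 492, 0]) cube([4876, 112, 383]);


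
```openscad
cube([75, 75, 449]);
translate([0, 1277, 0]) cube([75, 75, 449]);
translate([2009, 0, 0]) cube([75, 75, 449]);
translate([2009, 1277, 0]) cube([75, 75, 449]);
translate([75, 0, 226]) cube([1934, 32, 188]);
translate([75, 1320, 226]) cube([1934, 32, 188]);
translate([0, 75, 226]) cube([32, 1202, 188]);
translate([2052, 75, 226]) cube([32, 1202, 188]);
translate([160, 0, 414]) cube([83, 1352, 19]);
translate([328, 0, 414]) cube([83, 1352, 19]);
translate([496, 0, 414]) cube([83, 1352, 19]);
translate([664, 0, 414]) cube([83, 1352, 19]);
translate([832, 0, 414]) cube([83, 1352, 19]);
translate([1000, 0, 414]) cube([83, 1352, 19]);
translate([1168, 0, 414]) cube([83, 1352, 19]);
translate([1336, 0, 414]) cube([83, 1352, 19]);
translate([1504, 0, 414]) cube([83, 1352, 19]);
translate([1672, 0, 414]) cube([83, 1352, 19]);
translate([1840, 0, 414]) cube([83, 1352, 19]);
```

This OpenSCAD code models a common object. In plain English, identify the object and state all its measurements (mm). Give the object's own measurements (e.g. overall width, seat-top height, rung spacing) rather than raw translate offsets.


A bed frame 2084 mm long (x) by 1352 mm wide (y). Four 75×75 mm corner posts, 449 mm tall, at the corners of the footprint. Four rails of 32 mm thickness and 188 mm height run between adjacent posts with their undersides at z = 226 mm, their outer faces flush with the outside of the frame (the two x-running rails run between the posts' inner faces; the two y-running rails run between the posts' inner faces). 11 slats, each 83 mm wide (x) and 19 mm thick, lie across the top of the two x-running rails, running the full 1352 mm width of the frame in y; along x they sit between the end posts with a 85 mm gap after the −x posts and between neighbouring slats, leaving 86 mm before the +x posts.


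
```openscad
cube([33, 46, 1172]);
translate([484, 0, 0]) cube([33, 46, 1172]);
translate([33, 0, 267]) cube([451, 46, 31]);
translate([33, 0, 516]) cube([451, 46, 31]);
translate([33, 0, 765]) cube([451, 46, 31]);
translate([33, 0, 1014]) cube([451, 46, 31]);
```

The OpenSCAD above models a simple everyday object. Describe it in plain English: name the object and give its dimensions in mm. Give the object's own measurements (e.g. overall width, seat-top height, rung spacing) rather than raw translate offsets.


A straight ladder. Two 33×46 mm vertical rails, 1172 mm tall, stand 517 mm apart (outside-to-outside) with their front faces coplanar on the −y side. 4 rungs, each 46 mm deep and 31 mm tall, span between the inner faces of the rails, front faces flush with the rails. The lowest rung's underside is at z = 267 mm and rungs are spaced 249 mm apart (underside to underside).


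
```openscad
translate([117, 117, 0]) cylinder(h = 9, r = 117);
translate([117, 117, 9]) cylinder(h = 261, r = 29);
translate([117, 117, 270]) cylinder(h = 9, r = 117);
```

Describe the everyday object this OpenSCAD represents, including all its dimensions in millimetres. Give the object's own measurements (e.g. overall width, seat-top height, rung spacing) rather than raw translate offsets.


A spool: two coaxial disc flanges of radius 117 mm and thickness 9 mm, joined by a core cylinder of radius 29 mm and height 261 mm. The lower flange rests on z = 0 and the three cylinders share a vertical axis.


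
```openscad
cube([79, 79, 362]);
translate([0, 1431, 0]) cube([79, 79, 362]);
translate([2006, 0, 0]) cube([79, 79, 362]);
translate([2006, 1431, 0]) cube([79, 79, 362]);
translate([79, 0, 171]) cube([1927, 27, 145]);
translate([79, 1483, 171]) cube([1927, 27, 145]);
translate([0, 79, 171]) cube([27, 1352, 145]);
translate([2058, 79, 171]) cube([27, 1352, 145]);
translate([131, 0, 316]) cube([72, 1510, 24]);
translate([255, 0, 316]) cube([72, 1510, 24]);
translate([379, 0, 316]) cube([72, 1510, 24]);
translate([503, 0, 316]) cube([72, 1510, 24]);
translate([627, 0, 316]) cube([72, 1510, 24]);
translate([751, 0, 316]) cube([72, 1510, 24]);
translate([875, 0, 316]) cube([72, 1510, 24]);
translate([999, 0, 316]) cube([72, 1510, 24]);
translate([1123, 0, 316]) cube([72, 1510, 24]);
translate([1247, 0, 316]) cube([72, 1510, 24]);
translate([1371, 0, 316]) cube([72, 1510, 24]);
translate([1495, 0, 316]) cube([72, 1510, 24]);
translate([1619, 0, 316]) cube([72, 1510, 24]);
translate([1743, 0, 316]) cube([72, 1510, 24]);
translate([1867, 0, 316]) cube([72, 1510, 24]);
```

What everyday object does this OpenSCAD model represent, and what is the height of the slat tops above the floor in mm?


A bed frame. The slat-top height is 340 mm.

Four posts, four rails, and a row of slats — a bed frame. Slats sit on the rails at z = 171 + 145 = 316; with slat thickness 24, the top is 340 mm.


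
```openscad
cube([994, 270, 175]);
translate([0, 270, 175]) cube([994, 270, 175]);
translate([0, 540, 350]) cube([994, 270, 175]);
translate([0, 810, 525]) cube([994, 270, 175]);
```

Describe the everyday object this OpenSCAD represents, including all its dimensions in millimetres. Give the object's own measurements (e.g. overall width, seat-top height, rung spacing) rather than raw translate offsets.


A straight staircase of 4 solid steps. Each step is 994 mm wide (x), 270 mm deep (y, the going) and 175 mm tall (the rise). The first step rests on the floor; each subsequent step sits one going further in +y and one rise higher in +z, directly behind and above the previous step with no overlap.


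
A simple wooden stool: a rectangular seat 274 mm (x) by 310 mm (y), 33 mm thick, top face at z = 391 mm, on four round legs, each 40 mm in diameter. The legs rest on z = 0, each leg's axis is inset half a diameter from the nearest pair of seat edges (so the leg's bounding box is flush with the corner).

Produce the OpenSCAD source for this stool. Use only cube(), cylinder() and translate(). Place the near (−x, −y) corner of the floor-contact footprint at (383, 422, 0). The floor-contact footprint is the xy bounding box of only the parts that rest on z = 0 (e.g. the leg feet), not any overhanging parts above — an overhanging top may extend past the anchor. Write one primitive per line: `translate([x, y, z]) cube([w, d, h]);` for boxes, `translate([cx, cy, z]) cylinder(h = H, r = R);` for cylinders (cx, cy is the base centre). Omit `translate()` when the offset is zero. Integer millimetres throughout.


translate([383, 422, 358]) cube([274, 310, 33]);
translate([403, 442, 0]) cylinder(h = 358, r = 20);
translate([637, 442, 0]) cylinder(h = 358, r = 20);
translate([403, 712, 0]) cylinder(h = 358, r = 20);
translate([637, 712, 0]) cylinder(h = 358, r = 20);


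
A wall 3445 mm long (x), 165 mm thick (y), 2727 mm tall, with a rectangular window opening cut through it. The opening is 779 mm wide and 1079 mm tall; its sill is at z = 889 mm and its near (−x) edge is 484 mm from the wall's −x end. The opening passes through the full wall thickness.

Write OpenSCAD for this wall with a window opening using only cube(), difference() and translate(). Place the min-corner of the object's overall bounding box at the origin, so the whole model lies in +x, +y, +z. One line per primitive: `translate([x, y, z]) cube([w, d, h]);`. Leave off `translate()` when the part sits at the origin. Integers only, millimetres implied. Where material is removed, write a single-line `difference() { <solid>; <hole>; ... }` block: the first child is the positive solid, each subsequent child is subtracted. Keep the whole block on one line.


difference() { cube([3445, 165, 2727]); translate([484, 0, 889]) cube([779, 165, 1079]); }


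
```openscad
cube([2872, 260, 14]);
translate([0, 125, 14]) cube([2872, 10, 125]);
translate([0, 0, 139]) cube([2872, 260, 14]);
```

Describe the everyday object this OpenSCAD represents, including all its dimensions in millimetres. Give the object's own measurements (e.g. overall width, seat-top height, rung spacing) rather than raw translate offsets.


An I-beam lying along x, 2872 mm long. Overall section height 153 mm. Two flanges 260 mm wide (y) and 14 mm thick, one on the floor and one at the top; a web 10 mm thick runs between them, centred on the flange width.


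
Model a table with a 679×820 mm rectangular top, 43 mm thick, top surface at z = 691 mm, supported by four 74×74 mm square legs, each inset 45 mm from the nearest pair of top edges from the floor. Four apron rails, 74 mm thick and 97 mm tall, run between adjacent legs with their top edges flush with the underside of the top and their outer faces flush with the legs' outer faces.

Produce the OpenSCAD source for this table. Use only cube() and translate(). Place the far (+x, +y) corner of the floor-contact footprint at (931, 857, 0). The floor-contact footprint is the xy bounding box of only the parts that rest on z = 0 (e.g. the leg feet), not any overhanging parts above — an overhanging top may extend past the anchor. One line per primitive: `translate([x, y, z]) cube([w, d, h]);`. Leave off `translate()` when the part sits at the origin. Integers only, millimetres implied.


translate([297, 82, 648]) cube([679, 820, 43]);
translate([342, 127, 0]) cube([74, 74, 648]);
translate([857, 127, 0]) cube([74, 74, 648]);
translate([342, 783, 0]) cube([74, 74, 648]);
translate([857, 783, 0]) cube([74, 74, 648]);
translate([416, 127, 551]) cube([441, 74, 97]);
translate([416, 783, 551]) cube([441, 74, 97]);
translate([342, 201, 551]) cube([74, 582, 97]);
translate([857, 201, 551]) cube([74, 582, 97]);


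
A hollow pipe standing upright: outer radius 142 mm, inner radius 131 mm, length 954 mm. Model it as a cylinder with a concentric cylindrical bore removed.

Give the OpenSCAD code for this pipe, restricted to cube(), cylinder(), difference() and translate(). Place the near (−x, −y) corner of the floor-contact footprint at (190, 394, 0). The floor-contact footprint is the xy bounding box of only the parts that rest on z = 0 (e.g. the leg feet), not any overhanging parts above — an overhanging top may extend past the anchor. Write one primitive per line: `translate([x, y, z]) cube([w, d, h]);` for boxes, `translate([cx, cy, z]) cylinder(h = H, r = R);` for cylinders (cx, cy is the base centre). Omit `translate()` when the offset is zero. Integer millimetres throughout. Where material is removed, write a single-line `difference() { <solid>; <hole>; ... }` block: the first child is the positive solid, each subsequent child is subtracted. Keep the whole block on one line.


difference() { translate([332, 536, 0]) cylinder(h = 954, r = 142); translate([332, 536, 0]) cylinder(h = 954, r = 131); }


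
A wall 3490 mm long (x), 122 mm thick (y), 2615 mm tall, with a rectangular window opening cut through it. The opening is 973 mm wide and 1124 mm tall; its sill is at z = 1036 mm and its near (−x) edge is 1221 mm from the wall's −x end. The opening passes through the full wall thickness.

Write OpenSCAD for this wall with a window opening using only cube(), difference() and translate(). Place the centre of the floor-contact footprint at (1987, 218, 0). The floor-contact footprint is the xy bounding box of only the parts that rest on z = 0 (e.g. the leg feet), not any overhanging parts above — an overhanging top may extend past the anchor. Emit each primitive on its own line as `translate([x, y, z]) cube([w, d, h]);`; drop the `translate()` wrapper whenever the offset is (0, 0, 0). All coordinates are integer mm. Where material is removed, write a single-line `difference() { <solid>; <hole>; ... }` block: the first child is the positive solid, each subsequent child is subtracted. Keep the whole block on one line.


difference() { translate([242, 157, 0]) cube([3490, 122, 2615]); translate([1463, 157, 1036]) cube([973, 122, 1124]); }


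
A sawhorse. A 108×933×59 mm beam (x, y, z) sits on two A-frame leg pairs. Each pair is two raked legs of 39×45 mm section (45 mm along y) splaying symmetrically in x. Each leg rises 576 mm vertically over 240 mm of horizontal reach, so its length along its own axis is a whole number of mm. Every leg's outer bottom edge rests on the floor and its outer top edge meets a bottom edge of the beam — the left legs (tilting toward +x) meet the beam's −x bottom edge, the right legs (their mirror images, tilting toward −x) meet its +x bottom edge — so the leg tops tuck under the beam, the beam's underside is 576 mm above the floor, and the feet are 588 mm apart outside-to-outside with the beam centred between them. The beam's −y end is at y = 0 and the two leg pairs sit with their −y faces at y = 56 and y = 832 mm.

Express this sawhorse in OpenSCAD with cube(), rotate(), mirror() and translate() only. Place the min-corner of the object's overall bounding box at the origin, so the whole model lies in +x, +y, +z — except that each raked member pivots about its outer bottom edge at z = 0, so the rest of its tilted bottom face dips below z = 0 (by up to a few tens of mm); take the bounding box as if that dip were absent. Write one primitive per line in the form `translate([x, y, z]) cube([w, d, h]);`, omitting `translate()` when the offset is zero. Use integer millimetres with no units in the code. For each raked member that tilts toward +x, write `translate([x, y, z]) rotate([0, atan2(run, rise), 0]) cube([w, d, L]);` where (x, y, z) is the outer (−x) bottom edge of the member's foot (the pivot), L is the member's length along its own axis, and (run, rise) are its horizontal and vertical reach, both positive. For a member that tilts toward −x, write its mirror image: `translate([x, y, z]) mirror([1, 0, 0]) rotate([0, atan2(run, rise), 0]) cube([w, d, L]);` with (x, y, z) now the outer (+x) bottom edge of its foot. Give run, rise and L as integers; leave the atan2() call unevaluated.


translate([240, 0, 576]) cube([108, 933, 59]);
translate([0, 56, 0]) rotate([0, atan2(240, 576), 0]) cube([39, 45, 624]);
translate([588, 56, 0]) mirror([1, 0, 0]) rotate([0, atan2(240, 576), 0]) cube([39, 45, 624]);
translate([0, 832, 0]) rotate([0, atan2(240, 576), 0]) cube([39, 45, 624]);
translate([588, 832, 0]) mirror([1, 0, 0]) rotate([0, atan2(240, 576), 0]) cube([39, 45, 624]);


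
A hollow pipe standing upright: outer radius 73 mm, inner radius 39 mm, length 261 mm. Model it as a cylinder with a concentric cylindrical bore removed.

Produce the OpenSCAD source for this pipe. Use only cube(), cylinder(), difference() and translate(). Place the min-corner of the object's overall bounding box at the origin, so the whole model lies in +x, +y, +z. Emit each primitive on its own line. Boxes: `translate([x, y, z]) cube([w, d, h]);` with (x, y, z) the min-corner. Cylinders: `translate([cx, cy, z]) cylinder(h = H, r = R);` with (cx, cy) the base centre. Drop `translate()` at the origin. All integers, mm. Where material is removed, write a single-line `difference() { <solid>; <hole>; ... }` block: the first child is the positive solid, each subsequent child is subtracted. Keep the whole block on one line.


difference() { translate([73, 73, 0]) cylinder(h = 261, r = 73); translate([73, 73, 0]) cylinder(h = 261, r = 39); }


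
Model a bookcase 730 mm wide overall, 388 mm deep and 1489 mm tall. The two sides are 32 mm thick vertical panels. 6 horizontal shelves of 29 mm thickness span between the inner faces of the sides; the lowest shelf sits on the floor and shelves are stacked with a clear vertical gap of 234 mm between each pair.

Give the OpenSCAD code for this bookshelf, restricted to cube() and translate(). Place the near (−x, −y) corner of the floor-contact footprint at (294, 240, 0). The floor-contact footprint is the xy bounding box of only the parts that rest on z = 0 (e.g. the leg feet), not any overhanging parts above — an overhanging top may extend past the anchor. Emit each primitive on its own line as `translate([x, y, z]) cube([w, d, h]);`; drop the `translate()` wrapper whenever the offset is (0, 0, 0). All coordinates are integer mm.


translate([294, 240, 0]) cube([32, 388, 1489]);
translate([992, 240, 0]) cube([32, 388, 1489]);
translate([326, 240, 0]) cube([666, 388, 29]);
translate([326, 240, 263]) cube([666, 388, 29]);
translate([326, 240, 526]) cube([666, 388, 29]);
translate([326, 240, 789]) cube([666, 388, 29]);
translate([326, 240, 1052]) cube([666, 388, 29]);
translate([326, 240, 1315]) cube([666, 388, 29]);


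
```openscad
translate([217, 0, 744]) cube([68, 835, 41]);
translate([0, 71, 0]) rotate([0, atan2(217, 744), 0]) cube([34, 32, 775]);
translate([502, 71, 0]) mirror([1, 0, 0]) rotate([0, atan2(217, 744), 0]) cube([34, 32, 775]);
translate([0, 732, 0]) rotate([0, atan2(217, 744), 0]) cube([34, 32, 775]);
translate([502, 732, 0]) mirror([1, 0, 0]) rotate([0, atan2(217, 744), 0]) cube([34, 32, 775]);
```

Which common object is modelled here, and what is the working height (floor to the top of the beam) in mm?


A sawhorse. The overall height is 785 mm.

A beam across two mirrored pairs of raked legs — a sawhorse. The beam's underside is at z = 744 (matching the legs' vertical rise in atan2(217, 744)) and the beam is 41 mm tall, so its top is at 744 + 41 = 785 mm. The raked legs top out at the beam's underside, so that is the highest point.


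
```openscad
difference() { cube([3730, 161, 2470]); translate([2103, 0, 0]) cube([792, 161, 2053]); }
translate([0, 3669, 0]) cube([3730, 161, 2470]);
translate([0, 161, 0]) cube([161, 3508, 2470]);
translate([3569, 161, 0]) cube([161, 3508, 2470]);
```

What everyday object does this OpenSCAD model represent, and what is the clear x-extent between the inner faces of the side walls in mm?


A single room. The interior width is 3408 mm.

Four walls enclosing a rectangle with a door in the front wall — a room. Outside width 3730 minus two 161 mm walls gives 3408 mm.


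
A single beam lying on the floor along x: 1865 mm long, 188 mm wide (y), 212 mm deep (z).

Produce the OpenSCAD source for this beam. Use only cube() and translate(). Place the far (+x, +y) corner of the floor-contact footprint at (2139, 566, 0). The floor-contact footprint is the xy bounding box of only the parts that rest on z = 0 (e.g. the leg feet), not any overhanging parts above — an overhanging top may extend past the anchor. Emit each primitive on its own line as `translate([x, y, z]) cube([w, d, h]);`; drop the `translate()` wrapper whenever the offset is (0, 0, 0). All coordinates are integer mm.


translate([274, 378, 0]) cube([1865, 188, 212]);


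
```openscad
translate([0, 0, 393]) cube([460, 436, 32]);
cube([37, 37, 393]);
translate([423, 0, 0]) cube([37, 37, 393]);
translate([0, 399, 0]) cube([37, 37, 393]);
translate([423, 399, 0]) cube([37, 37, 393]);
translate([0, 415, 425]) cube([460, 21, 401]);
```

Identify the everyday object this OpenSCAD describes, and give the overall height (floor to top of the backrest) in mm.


A chair. The overall height is 826 mm.

A slab on four corner posts with a tall panel at the back — a chair. The seat slab sits at z = 393 with thickness 32, and the 401 mm backrest starts at the seat top, so the overall height is 393 + 32 + 401 = 826 mm.
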